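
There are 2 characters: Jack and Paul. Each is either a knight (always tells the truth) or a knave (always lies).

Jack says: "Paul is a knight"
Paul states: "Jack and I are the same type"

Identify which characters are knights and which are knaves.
Jack is a knight.
Paul is a knight.

Verification:
- Jack (knight) says "Paul is a knight" - this is TRUE because Paul is a knight.
- Paul (knight) says "Jack and I are the same type" - this is TRUE because Paul is a knight and Jack is a knight.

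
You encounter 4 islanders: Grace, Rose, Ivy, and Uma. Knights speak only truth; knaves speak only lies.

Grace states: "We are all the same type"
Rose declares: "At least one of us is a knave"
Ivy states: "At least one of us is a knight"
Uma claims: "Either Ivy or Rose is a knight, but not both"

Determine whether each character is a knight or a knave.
Grace is a knave.
Rose is a knight.
Ivy is a knight.
Uma is a knave.

Verification:
- Grace (knave) says "We are all the same type" - this is FALSE (a lie) because Rose and Ivy are knights and Grace and Uma are knaves.
- Rose (knight) says "At least one of us is a knave" - this is TRUE because Grace and Uma are knaves.
- Ivy (knight) says "At least one of us is a knight" - this is TRUE because Rose and Ivy are knights.
- Uma (knave) says "Either Ivy or Rose is a knight, but not both" - this is FALSE (a lie) because Ivy is a knight and Rose is a knight.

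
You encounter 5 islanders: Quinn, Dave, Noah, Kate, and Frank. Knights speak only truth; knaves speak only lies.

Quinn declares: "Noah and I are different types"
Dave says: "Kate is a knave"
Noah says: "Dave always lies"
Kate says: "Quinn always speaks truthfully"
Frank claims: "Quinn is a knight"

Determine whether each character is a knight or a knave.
Quinn is a knave.
Dave is a knight.
Noah is a knave.
Kate is a knave.
Frank is a knave.

Verification:
- Quinn (knave) says "Noah and I are different types" - this is FALSE (a lie) because Quinn is a knave and Noah is a knave.
- Dave (knight) says "Kate is a knave" - this is TRUE because Kate is a knave.
- Noah (knave) says "Dave always lies" - this is FALSE (a lie) because Dave is a knight.
- Kate (knave) says "Quinn always speaks truthfully" - this is FALSE (a lie) because Quinn is a knave.
- Frank (knave) says "Quinn is a knight" - this is FALSE (a lie) because Quinn is a knave.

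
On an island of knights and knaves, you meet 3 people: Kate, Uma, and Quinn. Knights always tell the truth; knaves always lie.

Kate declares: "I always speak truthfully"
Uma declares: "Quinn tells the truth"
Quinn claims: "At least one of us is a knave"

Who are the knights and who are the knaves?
Kate is a knave.
Uma is a knight.
Quinn is a knight.

Verification:
- Kate (knave) says "I always speak truthfully" - this is FALSE (a lie) because Kate is a knave.
- Uma (knight) says "Quinn tells the truth" - this is TRUE because Quinn is a knight.
- Quinn (knight) says "At least one of us is a knave" - this is TRUE because Kate is a knave.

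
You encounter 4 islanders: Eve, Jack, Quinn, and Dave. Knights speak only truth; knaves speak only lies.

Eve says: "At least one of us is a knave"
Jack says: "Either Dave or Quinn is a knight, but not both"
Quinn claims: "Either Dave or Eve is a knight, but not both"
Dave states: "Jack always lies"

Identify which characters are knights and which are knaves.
Eve is a knight.
Jack is a knight.
Quinn is a knight.
Dave is a knave.

Verification:
- Eve (knight) says "At least one of us is a knave" - this is TRUE because Dave is a knave.
- Jack (knight) says "Either Dave or Quinn is a knight, but not both" - this is TRUE because Dave is a knave and Quinn is a knight.
- Quinn (knight) says "Either Dave or Eve is a knight, but not both" - this is TRUE because Dave is a knave and Eve is a knight.
- Dave (knave) says "Jack always lies" - this is FALSE (a lie) because Jack is a knight.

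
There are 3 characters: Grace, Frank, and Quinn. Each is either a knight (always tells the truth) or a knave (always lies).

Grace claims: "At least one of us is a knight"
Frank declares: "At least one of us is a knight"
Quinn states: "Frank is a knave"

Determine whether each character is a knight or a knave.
Grace is a knight.
Frank is a knight.
Quinn is a knave.

Verification:
- Grace (knight) says "At least one of us is a knight" - this is TRUE because Grace and Frank are knights.
- Frank (knight) says "At least one of us is a knight" - this is TRUE because Grace and Frank are knights.
- Quinn (knave) says "Frank is a knave" - this is FALSE (a lie) because Frank is a knight.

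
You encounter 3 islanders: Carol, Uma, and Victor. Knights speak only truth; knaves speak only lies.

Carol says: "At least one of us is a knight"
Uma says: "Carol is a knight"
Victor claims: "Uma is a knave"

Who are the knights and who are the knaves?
Carol is a knight.
Uma is a knight.
Victor is a knave.

Verification:
- Carol (knight) says "At least one of us is a knight" - this is TRUE because Carol and Uma are knights.
- Uma (knight) says "Carol is a knight" - this is TRUE because Carol is a knight.
- Victor (knave) says "Uma is a knave" - this is FALSE (a lie) because Uma is a knight.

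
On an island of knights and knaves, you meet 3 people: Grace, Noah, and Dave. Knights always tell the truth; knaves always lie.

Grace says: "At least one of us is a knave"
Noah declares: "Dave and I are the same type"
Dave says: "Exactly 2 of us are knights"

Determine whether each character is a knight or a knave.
Grace is a knight.
Noah is a knave.
Dave is a knight.

Verification:
- Grace (knight) says "At least one of us is a knave" - this is TRUE because Noah is a knave.
- Noah (knave) says "Dave and I are the same type" - this is FALSE (a lie) because Noah is a knave and Dave is a knight.
- Dave (knight) says "Exactly 2 of us are knights" - this is TRUE because there are 2 knights.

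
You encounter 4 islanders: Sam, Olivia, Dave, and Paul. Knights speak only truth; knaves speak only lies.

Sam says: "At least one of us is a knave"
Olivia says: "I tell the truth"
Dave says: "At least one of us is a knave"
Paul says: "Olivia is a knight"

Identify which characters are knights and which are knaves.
Sam is a knight.
Olivia is a knave.
Dave is a knight.
Paul is a knave.

Verification:
- Sam (knight) says "At least one of us is a knave" - this is TRUE because Olivia and Paul are knaves.
- Olivia (knave) says "I tell the truth" - this is FALSE (a lie) because Olivia is a knave.
- Dave (knight) says "At least one of us is a knave" - this is TRUE because Olivia and Paul are knaves.
- Paul (knave) says "Olivia is a knight" - this is FALSE (a lie) because Olivia is a knave.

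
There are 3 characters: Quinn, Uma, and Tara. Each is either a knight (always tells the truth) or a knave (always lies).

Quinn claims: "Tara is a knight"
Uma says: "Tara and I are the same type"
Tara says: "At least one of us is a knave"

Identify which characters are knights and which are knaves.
Quinn is a knight.
Uma is a knave.
Tara is a knight.

Verification:
- Quinn (knight) says "Tara is a knight" - this is TRUE because Tara is a knight.
- Uma (knave) says "Tara and I are the same type" - this is FALSE (a lie) because Uma is a knave and Tara is a knight.
- Tara (knight) says "At least one of us is a knave" - this is TRUE because Uma is a knave.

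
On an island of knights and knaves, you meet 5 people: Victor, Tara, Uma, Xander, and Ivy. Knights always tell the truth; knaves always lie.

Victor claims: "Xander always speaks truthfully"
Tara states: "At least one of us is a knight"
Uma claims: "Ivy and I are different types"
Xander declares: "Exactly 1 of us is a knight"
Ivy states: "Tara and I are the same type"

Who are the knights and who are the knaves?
Victor is a knave.
Tara is a knight.
Uma is a knight.
Xander is a knave.
Ivy is a knave.

Verification:
- Victor (knave) says "Xander always speaks truthfully" - this is FALSE (a lie) because Xander is a knave.
- Tara (knight) says "At least one of us is a knight" - this is TRUE because Tara and Uma are knights.
- Uma (knight) says "Ivy and I are different types" - this is TRUE because Uma is a knight and Ivy is a knave.
- Xander (knave) says "Exactly 1 of us is a knight" - this is FALSE (a lie) because there are 2 knights.
- Ivy (knave) says "Tara and I are the same type" - this is FALSE (a lie) because Ivy is a knave and Tara is a knight.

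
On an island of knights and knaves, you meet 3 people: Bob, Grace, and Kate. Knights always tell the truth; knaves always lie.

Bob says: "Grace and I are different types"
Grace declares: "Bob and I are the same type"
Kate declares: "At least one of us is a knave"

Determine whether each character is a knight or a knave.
Bob is a knight.
Grace is a knave.
Kate is a knight.

Verification:
- Bob (knight) says "Grace and I are different types" - this is TRUE because Bob is a knight and Grace is a knave.
- Grace (knave) says "Bob and I are the same type" - this is FALSE (a lie) because Grace is a knave and Bob is a knight.
- Kate (knight) says "At least one of us is a knave" - this is TRUE because Grace is a knave.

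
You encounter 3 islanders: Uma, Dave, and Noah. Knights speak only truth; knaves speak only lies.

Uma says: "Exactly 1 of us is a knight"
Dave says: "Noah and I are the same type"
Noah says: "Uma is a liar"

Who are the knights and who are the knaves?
Uma is a knave.
Dave is a knight.
Noah is a knight.

Verification:
- Uma (knave) says "Exactly 1 of us is a knight" - this is FALSE (a lie) because there are 2 knights.
- Dave (knight) says "Noah and I are the same type" - this is TRUE because Dave is a knight and Noah is a knight.
- Noah (knight) says "Uma is a liar" - this is TRUE because Uma is a knave.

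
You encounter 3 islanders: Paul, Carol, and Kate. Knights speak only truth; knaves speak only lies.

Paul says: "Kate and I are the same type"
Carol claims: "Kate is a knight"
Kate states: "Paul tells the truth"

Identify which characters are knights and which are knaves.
Paul is a knight.
Carol is a knight.
Kate is a knight.

Verification:
- Paul (knight) says "Kate and I are the same type" - this is TRUE because Paul is a knight and Kate is a knight.
- Carol (knight) says "Kate is a knight" - this is TRUE because Kate is a knight.
- Kate (knight) says "Paul tells the truth" - this is TRUE because Paul is a knight.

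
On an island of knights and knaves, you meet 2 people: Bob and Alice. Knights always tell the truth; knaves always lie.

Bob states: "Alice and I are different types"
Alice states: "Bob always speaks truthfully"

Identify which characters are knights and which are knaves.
Bob is a knave.
Alice is a knave.

Verification:
- Bob (knave) says "Alice and I are different types" - this is FALSE (a lie) because Bob is a knave and Alice is a knave.
- Alice (knave) says "Bob always speaks truthfully" - this is FALSE (a lie) because Bob is a knave.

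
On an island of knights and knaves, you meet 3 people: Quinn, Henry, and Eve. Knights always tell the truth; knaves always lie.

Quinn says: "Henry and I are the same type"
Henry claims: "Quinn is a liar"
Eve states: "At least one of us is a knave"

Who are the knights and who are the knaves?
Quinn is a knave.
Henry is a knight.
Eve is a knight.

Verification:
- Quinn (knave) says "Henry and I are the same type" - this is FALSE (a lie) because Quinn is a knave and Henry is a knight.
- Henry (knight) says "Quinn is a liar" - this is TRUE because Quinn is a knave.
- Eve (knight) says "At least one of us is a knave" - this is TRUE because Quinn is a knave.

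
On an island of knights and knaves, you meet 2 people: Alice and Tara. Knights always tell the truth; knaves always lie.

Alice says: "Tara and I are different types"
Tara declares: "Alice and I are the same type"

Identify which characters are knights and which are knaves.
Alice is a knight.
Tara is a knave.

Verification:
- Alice (knight) says "Tara and I are different types" - this is TRUE because Alice is a knight and Tara is a knave.
- Tara (knave) says "Alice and I are the same type" - this is FALSE (a lie) because Tara is a knave and Alice is a knight.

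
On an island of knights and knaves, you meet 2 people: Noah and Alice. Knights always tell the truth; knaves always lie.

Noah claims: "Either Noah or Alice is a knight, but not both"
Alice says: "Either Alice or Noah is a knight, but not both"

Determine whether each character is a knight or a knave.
Noah is a knave.
Alice is a knave.

Verification:
- Noah (knave) says "Either Noah or Alice is a knight, but not both" - this is FALSE (a lie) because Noah is a knave and Alice is a knave.
- Alice (knave) says "Either Alice or Noah is a knight, but not both" - this is FALSE (a lie) because Alice is a knave and Noah is a knave.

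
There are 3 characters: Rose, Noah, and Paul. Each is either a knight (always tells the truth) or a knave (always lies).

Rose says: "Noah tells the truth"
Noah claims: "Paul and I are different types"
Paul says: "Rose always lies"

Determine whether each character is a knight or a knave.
Rose is a knight.
Noah is a knight.
Paul is a knave.

Verification:
- Rose (knight) says "Noah tells the truth" - this is TRUE because Noah is a knight.
- Noah (knight) says "Paul and I are different types" - this is TRUE because Noah is a knight and Paul is a knave.
- Paul (knave) says "Rose always lies" - this is FALSE (a lie) because Rose is a knight.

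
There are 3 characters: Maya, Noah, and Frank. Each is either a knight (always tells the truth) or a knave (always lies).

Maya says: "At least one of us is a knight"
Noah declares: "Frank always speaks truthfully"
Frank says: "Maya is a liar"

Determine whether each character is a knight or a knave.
Maya is a knight.
Noah is a knave.
Frank is a knave.

Verification:
- Maya (knight) says "At least one of us is a knight" - this is TRUE because Maya is a knight.
- Noah (knave) says "Frank always speaks truthfully" - this is FALSE (a lie) because Frank is a knave.
- Frank (knave) says "Maya is a liar" - this is FALSE (a lie) because Maya is a knight.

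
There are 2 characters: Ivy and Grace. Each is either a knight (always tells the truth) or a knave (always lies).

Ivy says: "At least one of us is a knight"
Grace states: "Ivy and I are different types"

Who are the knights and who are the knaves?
Ivy is a knave.
Grace is a knave.

Verification:
- Ivy (knave) says "At least one of us is a knight" - this is FALSE (a lie) because no one is a knight.
- Grace (knave) says "Ivy and I are different types" - this is FALSE (a lie) because Grace is a knave and Ivy is a knave.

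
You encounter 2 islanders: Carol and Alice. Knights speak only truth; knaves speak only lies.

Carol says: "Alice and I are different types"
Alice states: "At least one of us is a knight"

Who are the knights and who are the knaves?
Carol is a knave.
Alice is a knave.

Verification:
- Carol (knave) says "Alice and I are different types" - this is FALSE (a lie) because Carol is a knave and Alice is a knave.
- Alice (knave) says "At least one of us is a knight" - this is FALSE (a lie) because no one is a knight.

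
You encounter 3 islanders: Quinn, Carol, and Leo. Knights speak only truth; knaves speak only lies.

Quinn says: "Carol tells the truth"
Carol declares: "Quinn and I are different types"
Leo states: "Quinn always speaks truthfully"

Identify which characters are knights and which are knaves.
Quinn is a knave.
Carol is a knave.
Leo is a knave.

Verification:
- Quinn (knave) says "Carol tells the truth" - this is FALSE (a lie) because Carol is a knave.
- Carol (knave) says "Quinn and I are different types" - this is FALSE (a lie) because Carol is a knave and Quinn is a knave.
- Leo (knave) says "Quinn always speaks truthfully" - this is FALSE (a lie) because Quinn is a knave.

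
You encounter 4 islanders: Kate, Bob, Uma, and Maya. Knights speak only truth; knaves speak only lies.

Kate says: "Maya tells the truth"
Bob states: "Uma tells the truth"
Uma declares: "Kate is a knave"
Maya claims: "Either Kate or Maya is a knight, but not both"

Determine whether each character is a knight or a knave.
Kate is a knave.
Bob is a knight.
Uma is a knight.
Maya is a knave.

Verification:
- Kate (knave) says "Maya tells the truth" - this is FALSE (a lie) because Maya is a knave.
- Bob (knight) says "Uma tells the truth" - this is TRUE because Uma is a knight.
- Uma (knight) says "Kate is a knave" - this is TRUE because Kate is a knave.
- Maya (knave) says "Either Kate or Maya is a knight, but not both" - this is FALSE (a lie) because Kate is a knave and Maya is a knave.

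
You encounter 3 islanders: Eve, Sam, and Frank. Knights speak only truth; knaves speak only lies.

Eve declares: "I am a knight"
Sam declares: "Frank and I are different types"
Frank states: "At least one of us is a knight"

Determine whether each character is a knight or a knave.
Eve is a knave.
Sam is a knave.
Frank is a knave.

Verification:
- Eve (knave) says "I am a knight" - this is FALSE (a lie) because Eve is a knave.
- Sam (knave) says "Frank and I are different types" - this is FALSE (a lie) because Sam is a knave and Frank is a knave.
- Frank (knave) says "At least one of us is a knight" - this is FALSE (a lie) because no one is a knight.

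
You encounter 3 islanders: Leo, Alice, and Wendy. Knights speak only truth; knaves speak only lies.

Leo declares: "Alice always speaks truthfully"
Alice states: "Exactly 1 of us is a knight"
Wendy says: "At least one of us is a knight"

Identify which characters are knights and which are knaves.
Leo is a knave.
Alice is a knave.
Wendy is a knave.

Verification:
- Leo (knave) says "Alice always speaks truthfully" - this is FALSE (a lie) because Alice is a knave.
- Alice (knave) says "Exactly 1 of us is a knight" - this is FALSE (a lie) because there are 0 knights.
- Wendy (knave) says "At least one of us is a knight" - this is FALSE (a lie) because no one is a knight.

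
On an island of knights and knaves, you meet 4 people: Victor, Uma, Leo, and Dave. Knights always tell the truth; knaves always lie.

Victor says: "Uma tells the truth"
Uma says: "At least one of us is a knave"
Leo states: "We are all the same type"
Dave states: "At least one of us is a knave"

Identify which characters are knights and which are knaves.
Victor is a knight.
Uma is a knight.
Leo is a knave.
Dave is a knight.

Verification:
- Victor (knight) says "Uma tells the truth" - this is TRUE because Uma is a knight.
- Uma (knight) says "At least one of us is a knave" - this is TRUE because Leo is a knave.
- Leo (knave) says "We are all the same type" - this is FALSE (a lie) because Victor, Uma, and Dave are knights and Leo is a knave.
- Dave (knight) says "At least one of us is a knave" - this is TRUE because Leo is a knave.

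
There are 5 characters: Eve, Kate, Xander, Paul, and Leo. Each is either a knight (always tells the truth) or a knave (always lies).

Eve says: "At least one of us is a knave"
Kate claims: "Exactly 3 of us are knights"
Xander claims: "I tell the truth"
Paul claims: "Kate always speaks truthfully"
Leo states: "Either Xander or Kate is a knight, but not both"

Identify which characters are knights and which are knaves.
Eve is a knight.
Kate is a knave.
Xander is a knave.
Paul is a knave.
Leo is a knave.

Verification:
- Eve (knight) says "At least one of us is a knave" - this is TRUE because Kate, Xander, Paul, and Leo are knaves.
- Kate (knave) says "Exactly 3 of us are knights" - this is FALSE (a lie) because there are 1 knights.
- Xander (knave) says "I tell the truth" - this is FALSE (a lie) because Xander is a knave.
- Paul (knave) says "Kate always speaks truthfully" - this is FALSE (a lie) because Kate is a knave.
- Leo (knave) says "Either Xander or Kate is a knight, but not both" - this is FALSE (a lie) because Xander is a knave and Kate is a knave.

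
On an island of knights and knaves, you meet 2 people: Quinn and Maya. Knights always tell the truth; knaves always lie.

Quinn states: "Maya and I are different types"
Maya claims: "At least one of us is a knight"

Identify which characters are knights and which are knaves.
Quinn is a knave.
Maya is a knave.

Verification:
- Quinn (knave) says "Maya and I are different types" - this is FALSE (a lie) because Quinn is a knave and Maya is a knave.
- Maya (knave) says "At least one of us is a knight" - this is FALSE (a lie) because no one is a knight.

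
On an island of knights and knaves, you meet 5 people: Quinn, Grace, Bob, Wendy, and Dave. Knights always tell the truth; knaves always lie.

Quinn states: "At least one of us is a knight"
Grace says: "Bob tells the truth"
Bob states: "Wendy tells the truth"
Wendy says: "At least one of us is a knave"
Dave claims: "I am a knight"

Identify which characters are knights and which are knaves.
Quinn is a knight.
Grace is a knight.
Bob is a knight.
Wendy is a knight.
Dave is a knave.

Verification:
- Quinn (knight) says "At least one of us is a knight" - this is TRUE because Quinn, Grace, Bob, and Wendy are knights.
- Grace (knight) says "Bob tells the truth" - this is TRUE because Bob is a knight.
- Bob (knight) says "Wendy tells the truth" - this is TRUE because Wendy is a knight.
- Wendy (knight) says "At least one of us is a knave" - this is TRUE because Dave is a knave.
- Dave (knave) says "I am a knight" - this is FALSE (a lie) because Dave is a knave.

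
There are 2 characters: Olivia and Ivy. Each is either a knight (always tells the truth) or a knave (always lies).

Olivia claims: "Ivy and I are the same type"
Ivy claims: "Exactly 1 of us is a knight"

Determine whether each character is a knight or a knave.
Olivia is a knave.
Ivy is a knight.

Verification:
- Olivia (knave) says "Ivy and I are the same type" - this is FALSE (a lie) because Olivia is a knave and Ivy is a knight.
- Ivy (knight) says "Exactly 1 of us is a knight" - this is TRUE because there are 1 knights.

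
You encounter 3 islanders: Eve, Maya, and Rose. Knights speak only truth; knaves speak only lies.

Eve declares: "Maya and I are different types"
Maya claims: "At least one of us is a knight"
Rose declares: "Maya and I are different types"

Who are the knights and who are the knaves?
Eve is a knave.
Maya is a knave.
Rose is a knave.

Verification:
- Eve (knave) says "Maya and I are different types" - this is FALSE (a lie) because Eve is a knave and Maya is a knave.
- Maya (knave) says "At least one of us is a knight" - this is FALSE (a lie) because no one is a knight.
- Rose (knave) says "Maya and I are different types" - this is FALSE (a lie) because Rose is a knave and Maya is a knave.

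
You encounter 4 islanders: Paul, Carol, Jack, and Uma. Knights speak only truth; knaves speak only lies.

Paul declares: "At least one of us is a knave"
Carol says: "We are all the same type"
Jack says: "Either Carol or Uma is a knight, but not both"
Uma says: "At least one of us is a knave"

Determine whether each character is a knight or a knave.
Paul is a knight.
Carol is a knave.
Jack is a knight.
Uma is a knight.

Verification:
- Paul (knight) says "At least one of us is a knave" - this is TRUE because Carol is a knave.
- Carol (knave) says "We are all the same type" - this is FALSE (a lie) because Paul, Jack, and Uma are knights and Carol is a knave.
- Jack (knight) says "Either Carol or Uma is a knight, but not both" - this is TRUE because Carol is a knave and Uma is a knight.
- Uma (knight) says "At least one of us is a knave" - this is TRUE because Carol is a knave.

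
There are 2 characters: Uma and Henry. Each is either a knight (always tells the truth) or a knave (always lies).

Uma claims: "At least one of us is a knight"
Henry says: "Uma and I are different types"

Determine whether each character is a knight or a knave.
Uma is a knave.
Henry is a knave.

Verification:
- Uma (knave) says "At least one of us is a knight" - this is FALSE (a lie) because no one is a knight.
- Henry (knave) says "Uma and I are different types" - this is FALSE (a lie) because Henry is a knave and Uma is a knave.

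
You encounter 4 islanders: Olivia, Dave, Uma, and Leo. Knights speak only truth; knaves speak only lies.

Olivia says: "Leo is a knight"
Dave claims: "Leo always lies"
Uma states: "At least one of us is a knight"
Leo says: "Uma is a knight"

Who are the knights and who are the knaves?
Olivia is a knight.
Dave is a knave.
Uma is a knight.
Leo is a knight.

Verification:
- Olivia (knight) says "Leo is a knight" - this is TRUE because Leo is a knight.
- Dave (knave) says "Leo always lies" - this is FALSE (a lie) because Leo is a knight.
- Uma (knight) says "At least one of us is a knight" - this is TRUE because Olivia, Uma, and Leo are knights.
- Leo (knight) says "Uma is a knight" - this is TRUE because Uma is a knight.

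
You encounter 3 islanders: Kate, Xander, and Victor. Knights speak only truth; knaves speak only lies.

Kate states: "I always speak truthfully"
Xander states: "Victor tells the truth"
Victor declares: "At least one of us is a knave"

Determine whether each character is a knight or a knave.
Kate is a knave.
Xander is a knight.
Victor is a knight.

Verification:
- Kate (knave) says "I always speak truthfully" - this is FALSE (a lie) because Kate is a knave.
- Xander (knight) says "Victor tells the truth" - this is TRUE because Victor is a knight.
- Victor (knight) says "At least one of us is a knave" - this is TRUE because Kate is a knave.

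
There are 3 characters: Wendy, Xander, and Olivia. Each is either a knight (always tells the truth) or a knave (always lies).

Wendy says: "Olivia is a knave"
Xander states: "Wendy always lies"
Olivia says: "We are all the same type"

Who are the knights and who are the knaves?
Wendy is a knight.
Xander is a knave.
Olivia is a knave.

Verification:
- Wendy (knight) says "Olivia is a knave" - this is TRUE because Olivia is a knave.
- Xander (knave) says "Wendy always lies" - this is FALSE (a lie) because Wendy is a knight.
- Olivia (knave) says "We are all the same type" - this is FALSE (a lie) because Wendy is a knight and Xander and Olivia are knaves.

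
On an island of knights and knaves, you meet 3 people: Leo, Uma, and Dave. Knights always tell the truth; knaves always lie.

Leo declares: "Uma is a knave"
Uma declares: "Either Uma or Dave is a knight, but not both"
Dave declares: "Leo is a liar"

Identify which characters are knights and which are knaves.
Leo is a knight.
Uma is a knave.
Dave is a knave.

Verification:
- Leo (knight) says "Uma is a knave" - this is TRUE because Uma is a knave.
- Uma (knave) says "Either Uma or Dave is a knight, but not both" - this is FALSE (a lie) because Uma is a knave and Dave is a knave.
- Dave (knave) says "Leo is a liar" - this is FALSE (a lie) because Leo is a knight.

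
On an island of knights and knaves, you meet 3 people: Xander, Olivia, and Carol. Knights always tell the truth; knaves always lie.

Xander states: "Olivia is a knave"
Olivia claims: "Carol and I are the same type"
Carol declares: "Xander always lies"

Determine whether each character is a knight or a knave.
Xander is a knave.
Olivia is a knight.
Carol is a knight.

Verification:
- Xander (knave) says "Olivia is a knave" - this is FALSE (a lie) because Olivia is a knight.
- Olivia (knight) says "Carol and I are the same type" - this is TRUE because Olivia is a knight and Carol is a knight.
- Carol (knight) says "Xander always lies" - this is TRUE because Xander is a knave.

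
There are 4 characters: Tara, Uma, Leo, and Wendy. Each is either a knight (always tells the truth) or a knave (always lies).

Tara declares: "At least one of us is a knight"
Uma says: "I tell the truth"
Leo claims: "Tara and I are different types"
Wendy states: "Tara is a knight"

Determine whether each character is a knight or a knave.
Tara is a knave.
Uma is a knave.
Leo is a knave.
Wendy is a knave.

Verification:
- Tara (knave) says "At least one of us is a knight" - this is FALSE (a lie) because no one is a knight.
- Uma (knave) says "I tell the truth" - this is FALSE (a lie) because Uma is a knave.
- Leo (knave) says "Tara and I are different types" - this is FALSE (a lie) because Leo is a knave and Tara is a knave.
- Wendy (knave) says "Tara is a knight" - this is FALSE (a lie) because Tara is a knave.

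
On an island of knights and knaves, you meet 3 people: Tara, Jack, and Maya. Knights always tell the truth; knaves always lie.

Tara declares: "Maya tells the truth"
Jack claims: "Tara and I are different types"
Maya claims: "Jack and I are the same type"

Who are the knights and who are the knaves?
Tara is a knave.
Jack is a knight.
Maya is a knave.

Verification:
- Tara (knave) says "Maya tells the truth" - this is FALSE (a lie) because Maya is a knave.
- Jack (knight) says "Tara and I are different types" - this is TRUE because Jack is a knight and Tara is a knave.
- Maya (knave) says "Jack and I are the same type" - this is FALSE (a lie) because Maya is a knave and Jack is a knight.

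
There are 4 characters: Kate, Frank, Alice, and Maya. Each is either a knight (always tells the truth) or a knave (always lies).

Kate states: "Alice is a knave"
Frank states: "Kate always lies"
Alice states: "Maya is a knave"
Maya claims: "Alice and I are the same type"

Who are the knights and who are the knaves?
Kate is a knave.
Frank is a knight.
Alice is a knight.
Maya is a knave.

Verification:
- Kate (knave) says "Alice is a knave" - this is FALSE (a lie) because Alice is a knight.
- Frank (knight) says "Kate always lies" - this is TRUE because Kate is a knave.
- Alice (knight) says "Maya is a knave" - this is TRUE because Maya is a knave.
- Maya (knave) says "Alice and I are the same type" - this is FALSE (a lie) because Maya is a knave and Alice is a knight.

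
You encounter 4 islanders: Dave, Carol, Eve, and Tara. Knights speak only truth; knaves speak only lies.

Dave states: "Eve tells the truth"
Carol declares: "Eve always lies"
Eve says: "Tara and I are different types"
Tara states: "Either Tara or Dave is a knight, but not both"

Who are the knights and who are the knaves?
Dave is a knave.
Carol is a knight.
Eve is a knave.
Tara is a knave.

Verification:
- Dave (knave) says "Eve tells the truth" - this is FALSE (a lie) because Eve is a knave.
- Carol (knight) says "Eve always lies" - this is TRUE because Eve is a knave.
- Eve (knave) says "Tara and I are different types" - this is FALSE (a lie) because Eve is a knave and Tara is a knave.
- Tara (knave) says "Either Tara or Dave is a knight, but not both" - this is FALSE (a lie) because Tara is a knave and Dave is a knave.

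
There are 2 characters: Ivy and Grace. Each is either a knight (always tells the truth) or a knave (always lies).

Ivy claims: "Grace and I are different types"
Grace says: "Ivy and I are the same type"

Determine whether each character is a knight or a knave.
Ivy is a knight.
Grace is a knave.

Verification:
- Ivy (knight) says "Grace and I are different types" - this is TRUE because Ivy is a knight and Grace is a knave.
- Grace (knave) says "Ivy and I are the same type" - this is FALSE (a lie) because Grace is a knave and Ivy is a knight.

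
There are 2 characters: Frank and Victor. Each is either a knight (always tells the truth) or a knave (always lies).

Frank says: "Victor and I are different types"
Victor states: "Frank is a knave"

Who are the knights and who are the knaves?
Frank is a knight.
Victor is a knave.

Verification:
- Frank (knight) says "Victor and I are different types" - this is TRUE because Frank is a knight and Victor is a knave.
- Victor (knave) says "Frank is a knave" - this is FALSE (a lie) because Frank is a knight.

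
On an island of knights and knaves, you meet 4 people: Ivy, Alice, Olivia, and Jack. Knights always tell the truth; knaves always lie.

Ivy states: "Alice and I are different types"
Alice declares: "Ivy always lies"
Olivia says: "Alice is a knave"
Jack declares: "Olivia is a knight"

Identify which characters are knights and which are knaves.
Ivy is a knight.
Alice is a knave.
Olivia is a knight.
Jack is a knight.

Verification:
- Ivy (knight) says "Alice and I are different types" - this is TRUE because Ivy is a knight and Alice is a knave.
- Alice (knave) says "Ivy always lies" - this is FALSE (a lie) because Ivy is a knight.
- Olivia (knight) says "Alice is a knave" - this is TRUE because Alice is a knave.
- Jack (knight) says "Olivia is a knight" - this is TRUE because Olivia is a knight.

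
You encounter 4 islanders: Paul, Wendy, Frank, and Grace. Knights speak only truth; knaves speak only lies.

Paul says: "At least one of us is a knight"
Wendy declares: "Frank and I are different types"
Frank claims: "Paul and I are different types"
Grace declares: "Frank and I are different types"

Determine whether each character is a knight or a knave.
Paul is a knave.
Wendy is a knave.
Frank is a knave.
Grace is a knave.

Verification:
- Paul (knave) says "At least one of us is a knight" - this is FALSE (a lie) because no one is a knight.
- Wendy (knave) says "Frank and I are different types" - this is FALSE (a lie) because Wendy is a knave and Frank is a knave.
- Frank (knave) says "Paul and I are different types" - this is FALSE (a lie) because Frank is a knave and Paul is a knave.
- Grace (knave) says "Frank and I are different types" - this is FALSE (a lie) because Grace is a knave and Frank is a knave.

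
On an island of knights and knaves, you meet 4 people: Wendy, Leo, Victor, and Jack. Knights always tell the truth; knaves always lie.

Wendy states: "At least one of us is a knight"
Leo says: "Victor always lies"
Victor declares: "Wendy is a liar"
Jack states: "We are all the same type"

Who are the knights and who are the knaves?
Wendy is a knight.
Leo is a knight.
Victor is a knave.
Jack is a knave.

Verification:
- Wendy (knight) says "At least one of us is a knight" - this is TRUE because Wendy and Leo are knights.
- Leo (knight) says "Victor always lies" - this is TRUE because Victor is a knave.
- Victor (knave) says "Wendy is a liar" - this is FALSE (a lie) because Wendy is a knight.
- Jack (knave) says "We are all the same type" - this is FALSE (a lie) because Wendy and Leo are knights and Victor and Jack are knaves.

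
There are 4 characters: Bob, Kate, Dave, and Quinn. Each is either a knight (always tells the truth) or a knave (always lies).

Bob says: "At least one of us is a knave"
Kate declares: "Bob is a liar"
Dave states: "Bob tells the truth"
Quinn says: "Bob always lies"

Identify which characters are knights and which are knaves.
Bob is a knight.
Kate is a knave.
Dave is a knight.
Quinn is a knave.

Verification:
- Bob (knight) says "At least one of us is a knave" - this is TRUE because Kate and Quinn are knaves.
- Kate (knave) says "Bob is a liar" - this is FALSE (a lie) because Bob is a knight.
- Dave (knight) says "Bob tells the truth" - this is TRUE because Bob is a knight.
- Quinn (knave) says "Bob always lies" - this is FALSE (a lie) because Bob is a knight.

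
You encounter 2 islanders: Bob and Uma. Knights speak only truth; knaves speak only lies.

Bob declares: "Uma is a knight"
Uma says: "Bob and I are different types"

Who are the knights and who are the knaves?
Bob is a knave.
Uma is a knave.

Verification:
- Bob (knave) says "Uma is a knight" - this is FALSE (a lie) because Uma is a knave.
- Uma (knave) says "Bob and I are different types" - this is FALSE (a lie) because Uma is a knave and Bob is a knave.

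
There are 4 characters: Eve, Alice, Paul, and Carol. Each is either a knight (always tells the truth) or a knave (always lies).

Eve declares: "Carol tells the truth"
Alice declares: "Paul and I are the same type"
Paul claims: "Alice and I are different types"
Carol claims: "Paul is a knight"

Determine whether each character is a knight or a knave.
Eve is a knight.
Alice is a knave.
Paul is a knight.
Carol is a knight.

Verification:
- Eve (knight) says "Carol tells the truth" - this is TRUE because Carol is a knight.
- Alice (knave) says "Paul and I are the same type" - this is FALSE (a lie) because Alice is a knave and Paul is a knight.
- Paul (knight) says "Alice and I are different types" - this is TRUE because Paul is a knight and Alice is a knave.
- Carol (knight) says "Paul is a knight" - this is TRUE because Paul is a knight.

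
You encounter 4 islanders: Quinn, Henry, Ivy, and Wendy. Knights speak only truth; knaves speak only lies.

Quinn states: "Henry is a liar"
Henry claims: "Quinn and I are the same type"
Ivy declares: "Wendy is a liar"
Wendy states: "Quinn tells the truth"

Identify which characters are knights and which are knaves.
Quinn is a knight.
Henry is a knave.
Ivy is a knave.
Wendy is a knight.

Verification:
- Quinn (knight) says "Henry is a liar" - this is TRUE because Henry is a knave.
- Henry (knave) says "Quinn and I are the same type" - this is FALSE (a lie) because Henry is a knave and Quinn is a knight.
- Ivy (knave) says "Wendy is a liar" - this is FALSE (a lie) because Wendy is a knight.
- Wendy (knight) says "Quinn tells the truth" - this is TRUE because Quinn is a knight.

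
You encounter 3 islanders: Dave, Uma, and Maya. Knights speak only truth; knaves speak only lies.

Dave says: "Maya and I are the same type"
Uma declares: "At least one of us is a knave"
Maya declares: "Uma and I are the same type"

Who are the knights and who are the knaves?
Dave is a knave.
Uma is a knight.
Maya is a knight.

Verification:
- Dave (knave) says "Maya and I are the same type" - this is FALSE (a lie) because Dave is a knave and Maya is a knight.
- Uma (knight) says "At least one of us is a knave" - this is TRUE because Dave is a knave.
- Maya (knight) says "Uma and I are the same type" - this is TRUE because Maya is a knight and Uma is a knight.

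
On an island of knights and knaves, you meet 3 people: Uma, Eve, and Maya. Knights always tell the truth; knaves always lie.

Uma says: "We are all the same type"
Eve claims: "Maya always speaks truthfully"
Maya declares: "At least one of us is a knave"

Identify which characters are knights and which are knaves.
Uma is a knave.
Eve is a knight.
Maya is a knight.

Verification:
- Uma (knave) says "We are all the same type" - this is FALSE (a lie) because Eve and Maya are knights and Uma is a knave.
- Eve (knight) says "Maya always speaks truthfully" - this is TRUE because Maya is a knight.
- Maya (knight) says "At least one of us is a knave" - this is TRUE because Uma is a knave.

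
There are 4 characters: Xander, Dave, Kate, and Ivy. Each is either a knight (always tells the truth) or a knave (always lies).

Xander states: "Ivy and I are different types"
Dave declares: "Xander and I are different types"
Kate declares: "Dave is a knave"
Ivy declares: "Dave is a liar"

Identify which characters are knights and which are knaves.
Xander is a knave.
Dave is a knight.
Kate is a knave.
Ivy is a knave.

Verification:
- Xander (knave) says "Ivy and I are different types" - this is FALSE (a lie) because Xander is a knave and Ivy is a knave.
- Dave (knight) says "Xander and I are different types" - this is TRUE because Dave is a knight and Xander is a knave.
- Kate (knave) says "Dave is a knave" - this is FALSE (a lie) because Dave is a knight.
- Ivy (knave) says "Dave is a liar" - this is FALSE (a lie) because Dave is a knight.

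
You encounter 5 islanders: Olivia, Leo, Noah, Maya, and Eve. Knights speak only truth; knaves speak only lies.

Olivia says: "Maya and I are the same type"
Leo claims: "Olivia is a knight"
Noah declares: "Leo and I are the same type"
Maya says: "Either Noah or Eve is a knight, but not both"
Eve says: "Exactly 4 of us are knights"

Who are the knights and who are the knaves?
Olivia is a knight.
Leo is a knight.
Noah is a knave.
Maya is a knight.
Eve is a knight.

Verification:
- Olivia (knight) says "Maya and I are the same type" - this is TRUE because Olivia is a knight and Maya is a knight.
- Leo (knight) says "Olivia is a knight" - this is TRUE because Olivia is a knight.
- Noah (knave) says "Leo and I are the same type" - this is FALSE (a lie) because Noah is a knave and Leo is a knight.
- Maya (knight) says "Either Noah or Eve is a knight, but not both" - this is TRUE because Noah is a knave and Eve is a knight.
- Eve (knight) says "Exactly 4 of us are knights" - this is TRUE because there are 4 knights.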